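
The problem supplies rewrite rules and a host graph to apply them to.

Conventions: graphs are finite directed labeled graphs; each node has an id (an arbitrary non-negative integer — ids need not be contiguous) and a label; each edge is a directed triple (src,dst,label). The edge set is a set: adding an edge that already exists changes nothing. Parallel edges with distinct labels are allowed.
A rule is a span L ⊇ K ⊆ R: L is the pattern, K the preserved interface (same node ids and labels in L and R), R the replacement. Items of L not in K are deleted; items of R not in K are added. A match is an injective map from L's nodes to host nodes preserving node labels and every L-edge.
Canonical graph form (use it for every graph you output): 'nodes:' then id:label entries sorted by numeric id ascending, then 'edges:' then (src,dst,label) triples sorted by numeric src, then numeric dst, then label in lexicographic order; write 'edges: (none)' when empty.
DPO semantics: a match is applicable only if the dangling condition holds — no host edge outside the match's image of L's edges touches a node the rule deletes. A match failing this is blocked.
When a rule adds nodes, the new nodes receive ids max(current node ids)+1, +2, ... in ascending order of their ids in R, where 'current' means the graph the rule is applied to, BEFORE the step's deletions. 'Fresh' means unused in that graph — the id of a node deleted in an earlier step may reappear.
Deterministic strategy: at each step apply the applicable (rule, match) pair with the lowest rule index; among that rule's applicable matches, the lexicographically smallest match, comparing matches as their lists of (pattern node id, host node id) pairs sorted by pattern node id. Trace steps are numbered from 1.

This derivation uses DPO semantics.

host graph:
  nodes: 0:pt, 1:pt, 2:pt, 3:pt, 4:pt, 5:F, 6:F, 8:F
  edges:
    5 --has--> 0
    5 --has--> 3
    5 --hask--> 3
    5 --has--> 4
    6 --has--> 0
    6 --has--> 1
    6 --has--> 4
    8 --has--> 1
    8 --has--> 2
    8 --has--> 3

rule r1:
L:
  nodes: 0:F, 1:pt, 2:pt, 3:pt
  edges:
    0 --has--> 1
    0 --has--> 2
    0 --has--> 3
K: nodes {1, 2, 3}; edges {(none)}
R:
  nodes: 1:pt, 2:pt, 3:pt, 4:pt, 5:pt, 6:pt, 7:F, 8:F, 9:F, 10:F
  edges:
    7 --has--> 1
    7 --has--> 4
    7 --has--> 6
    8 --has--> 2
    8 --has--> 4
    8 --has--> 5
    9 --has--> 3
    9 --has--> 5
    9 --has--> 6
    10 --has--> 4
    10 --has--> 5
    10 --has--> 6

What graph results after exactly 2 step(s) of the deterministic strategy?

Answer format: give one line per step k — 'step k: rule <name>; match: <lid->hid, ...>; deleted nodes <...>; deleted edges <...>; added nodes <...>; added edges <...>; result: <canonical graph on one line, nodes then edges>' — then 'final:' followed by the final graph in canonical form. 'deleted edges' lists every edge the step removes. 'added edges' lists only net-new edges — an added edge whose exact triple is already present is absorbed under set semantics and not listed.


step 1: rule r1; match: 0->6, 1->0, 2->1, 3->4; deleted nodes 6; deleted edges (6,0,has); (6,1,has); (6,4,has); added nodes 9, 10, 11, 12, 13, 14, 15; added edges (12,0,has); (12,9,has); (12,11,has); (13,1,has); (13,9,has); (13,10,has); (14,4,has); (14,10,has); (14,11,has); (15,9,has); (15,10,has); (15,11,has); result: nodes: 0:pt, 1:pt, 2:pt, 3:pt, 4:pt, 5:F, 8:F, 9:pt, 10:pt, 11:pt, 12:F, 13:F, 14:F, 15:F edges: (5,0,has); (5,3,has); (5,3,hask); (5,4,has); (8,1,has); (8,2,has); (8,3,has); (12,0,has); (12,9,has); (12,11,has); (13,1,has); (13,9,has); (13,10,has); (14,4,has); (14,10,has); (14,11,has); (15,9,has); (15,10,has); (15,11,has)
step 2: rule r1; match: 0->8, 1->1, 2->2, 3->3; deleted nodes 8; deleted edges (8,1,has); (8,2,has); (8,3,has); added nodes 16, 17, 18, 19, 20, 21, 22; added edges (19,1,has); (19,16,has); (19,18,has); (20,2,has); (20,16,has); (20,17,has); (21,3,has); (21,17,has); (21,18,has); (22,16,has); (22,17,has); (22,18,has); result: nodes: 0:pt, 1:pt, 2:pt, 3:pt, 4:pt, 5:F, 9:pt, 10:pt, 11:pt, 12:F, 13:F, 14:F, 15:F, 16:pt, 17:pt, 18:pt, 19:F, 20:F, 21:F, 22:F edges: (5,0,has); (5,3,has); (5,3,hask); (5,4,has); (12,0,has); (12,9,has); (12,11,has); (13,1,has); (13,9,has); (13,10,has); (14,4,has); (14,10,has); (14,11,has); (15,9,has); (15,10,has); (15,11,has); (19,1,has); (19,16,has); (19,18,has); (20,2,has); (20,16,has); (20,17,has); (21,3,has); (21,17,has); (21,18,has); (22,16,has); (22,17,has); (22,18,has)
final:
nodes: 0:pt, 1:pt, 2:pt, 3:pt, 4:pt, 5:F, 9:pt, 10:pt, 11:pt, 12:F, 13:F, 14:F, 15:F, 16:pt, 17:pt, 18:pt, 19:F, 20:F, 21:F, 22:F
edges: (5,0,has); (5,3,has); (5,3,hask); (5,4,has); (12,0,has); (12,9,has); (12,11,has); (13,1,has); (13,9,has); (13,10,has); (14,4,has); (14,10,has); (14,11,has); (15,9,has); (15,10,has); (15,11,has); (19,1,has); (19,16,has); (19,18,has); (20,2,has); (20,16,has); (20,17,has); (21,3,has); (21,17,has); (21,18,has); (22,16,has); (22,17,has); (22,18,has)


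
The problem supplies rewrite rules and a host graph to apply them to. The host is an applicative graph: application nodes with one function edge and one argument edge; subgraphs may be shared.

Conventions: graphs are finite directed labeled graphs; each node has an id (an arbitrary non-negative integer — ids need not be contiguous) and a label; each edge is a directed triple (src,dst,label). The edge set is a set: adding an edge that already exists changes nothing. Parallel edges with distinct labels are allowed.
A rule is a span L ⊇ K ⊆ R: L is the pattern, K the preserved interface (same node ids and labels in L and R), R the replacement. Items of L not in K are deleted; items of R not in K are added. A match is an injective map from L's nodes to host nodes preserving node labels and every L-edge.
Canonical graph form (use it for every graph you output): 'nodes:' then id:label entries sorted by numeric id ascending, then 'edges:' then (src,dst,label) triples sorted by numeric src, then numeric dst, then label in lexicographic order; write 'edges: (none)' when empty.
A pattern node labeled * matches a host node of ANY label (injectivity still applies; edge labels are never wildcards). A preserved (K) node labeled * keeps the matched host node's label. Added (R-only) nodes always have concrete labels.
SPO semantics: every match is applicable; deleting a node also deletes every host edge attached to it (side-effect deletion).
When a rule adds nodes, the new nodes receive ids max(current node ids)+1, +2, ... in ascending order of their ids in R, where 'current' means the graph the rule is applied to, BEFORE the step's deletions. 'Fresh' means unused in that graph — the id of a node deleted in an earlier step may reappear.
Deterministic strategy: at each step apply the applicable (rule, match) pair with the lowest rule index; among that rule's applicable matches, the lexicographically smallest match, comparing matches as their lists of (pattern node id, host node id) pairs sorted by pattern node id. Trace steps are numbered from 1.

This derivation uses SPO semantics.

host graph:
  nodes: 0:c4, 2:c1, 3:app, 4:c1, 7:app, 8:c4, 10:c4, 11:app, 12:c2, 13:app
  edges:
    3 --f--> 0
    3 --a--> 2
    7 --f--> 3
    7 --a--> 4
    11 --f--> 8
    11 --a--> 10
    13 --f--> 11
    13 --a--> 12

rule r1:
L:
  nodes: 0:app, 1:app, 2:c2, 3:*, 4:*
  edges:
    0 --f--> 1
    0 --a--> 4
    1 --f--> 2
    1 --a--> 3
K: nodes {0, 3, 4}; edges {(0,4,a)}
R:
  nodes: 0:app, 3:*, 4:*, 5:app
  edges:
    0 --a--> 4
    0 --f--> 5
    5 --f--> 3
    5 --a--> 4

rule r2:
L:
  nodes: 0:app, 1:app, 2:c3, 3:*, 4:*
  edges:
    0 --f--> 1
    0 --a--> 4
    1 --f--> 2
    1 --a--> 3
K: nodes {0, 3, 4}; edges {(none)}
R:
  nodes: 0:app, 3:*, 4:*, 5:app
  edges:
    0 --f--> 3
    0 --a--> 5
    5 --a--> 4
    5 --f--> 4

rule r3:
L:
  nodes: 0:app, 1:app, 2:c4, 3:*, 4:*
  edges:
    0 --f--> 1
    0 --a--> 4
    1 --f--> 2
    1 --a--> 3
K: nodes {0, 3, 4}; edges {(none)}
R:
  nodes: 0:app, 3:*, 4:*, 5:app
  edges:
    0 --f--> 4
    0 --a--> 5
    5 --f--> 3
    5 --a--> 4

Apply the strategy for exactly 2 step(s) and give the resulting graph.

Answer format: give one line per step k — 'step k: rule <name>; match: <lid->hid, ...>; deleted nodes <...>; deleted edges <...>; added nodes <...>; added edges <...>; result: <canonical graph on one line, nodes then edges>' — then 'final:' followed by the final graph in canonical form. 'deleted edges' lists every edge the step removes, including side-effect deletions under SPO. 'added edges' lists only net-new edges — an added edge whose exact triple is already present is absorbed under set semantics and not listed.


step 1: rule r3; match: 0->7, 1->3, 2->0, 3->2, 4->4; deleted nodes 0, 3; deleted edges (3,0,f); (3,2,a); (7,3,f); (7,4,a); added nodes 14; added edges (7,4,f); (7,14,a); (14,2,f); (14,4,a); result: nodes: 2:c1, 4:c1, 7:app, 8:c4, 10:c4, 11:app, 12:c2, 13:app, 14:app edges: (7,4,f); (7,14,a); (11,8,f); (11,10,a); (13,11,f); (13,12,a); (14,2,f); (14,4,a)
step 2: rule r3; match: 0->13, 1->11, 2->8, 3->10, 4->12; deleted nodes 8, 11; deleted edges (11,8,f); (11,10,a); (13,11,f); (13,12,a); added nodes 15; added edges (13,12,f); (13,15,a); (15,10,f); (15,12,a); result: nodes: 2:c1, 4:c1, 7:app, 10:c4, 12:c2, 13:app, 14:app, 15:app edges: (7,4,f); (7,14,a); (13,12,f); (13,15,a); (14,2,f); (14,4,a); (15,10,f); (15,12,a)
final:
nodes: 2:c1, 4:c1, 7:app, 10:c4, 12:c2, 13:app, 14:app, 15:app
edges: (7,4,f); (7,14,a); (13,12,f); (13,15,a); (14,2,f); (14,4,a); (15,10,f); (15,12,a)


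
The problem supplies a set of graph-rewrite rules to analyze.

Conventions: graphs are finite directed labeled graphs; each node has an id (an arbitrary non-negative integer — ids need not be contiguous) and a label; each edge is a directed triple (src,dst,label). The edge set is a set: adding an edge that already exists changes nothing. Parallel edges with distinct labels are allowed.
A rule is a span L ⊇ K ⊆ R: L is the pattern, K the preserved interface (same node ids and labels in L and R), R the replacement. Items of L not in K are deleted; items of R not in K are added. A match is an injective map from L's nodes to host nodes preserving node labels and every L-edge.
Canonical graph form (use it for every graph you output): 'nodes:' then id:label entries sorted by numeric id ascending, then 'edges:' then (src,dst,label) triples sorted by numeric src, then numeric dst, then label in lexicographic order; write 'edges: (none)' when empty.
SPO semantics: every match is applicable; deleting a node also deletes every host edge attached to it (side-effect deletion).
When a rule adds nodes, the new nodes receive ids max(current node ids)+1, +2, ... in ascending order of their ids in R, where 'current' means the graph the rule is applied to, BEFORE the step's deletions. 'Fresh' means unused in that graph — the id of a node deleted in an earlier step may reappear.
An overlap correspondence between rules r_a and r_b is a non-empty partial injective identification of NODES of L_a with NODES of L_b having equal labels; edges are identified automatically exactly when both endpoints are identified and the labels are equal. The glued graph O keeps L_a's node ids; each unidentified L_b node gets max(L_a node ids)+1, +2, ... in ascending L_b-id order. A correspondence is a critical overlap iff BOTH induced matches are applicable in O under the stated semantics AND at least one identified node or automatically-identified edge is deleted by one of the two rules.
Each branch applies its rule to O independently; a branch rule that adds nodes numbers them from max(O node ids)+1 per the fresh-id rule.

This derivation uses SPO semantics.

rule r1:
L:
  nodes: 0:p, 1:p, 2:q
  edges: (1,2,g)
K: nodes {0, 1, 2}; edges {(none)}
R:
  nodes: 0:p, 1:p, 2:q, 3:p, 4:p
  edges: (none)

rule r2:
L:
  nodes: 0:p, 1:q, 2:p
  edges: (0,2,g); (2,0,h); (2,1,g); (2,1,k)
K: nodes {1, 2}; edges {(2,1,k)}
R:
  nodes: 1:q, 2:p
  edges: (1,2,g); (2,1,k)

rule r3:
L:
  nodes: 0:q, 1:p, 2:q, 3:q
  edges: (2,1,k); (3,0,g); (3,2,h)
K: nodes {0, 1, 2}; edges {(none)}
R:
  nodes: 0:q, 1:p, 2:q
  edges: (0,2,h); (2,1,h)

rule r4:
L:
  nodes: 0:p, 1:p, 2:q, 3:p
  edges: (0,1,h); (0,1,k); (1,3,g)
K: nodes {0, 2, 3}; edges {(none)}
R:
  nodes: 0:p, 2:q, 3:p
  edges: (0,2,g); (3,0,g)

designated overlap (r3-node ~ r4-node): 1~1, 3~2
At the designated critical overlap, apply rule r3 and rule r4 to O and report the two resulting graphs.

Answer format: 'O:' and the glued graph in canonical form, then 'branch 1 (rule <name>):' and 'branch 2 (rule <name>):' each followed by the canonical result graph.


O:
nodes: 0:q, 1:p, 2:q, 3:q, 4:p, 5:p
edges: (1,5,g); (2,1,k); (3,0,g); (3,2,h); (4,1,h); (4,1,k)
branch 1 (rule r3):
nodes: 0:q, 1:p, 2:q, 4:p, 5:p
edges: (0,2,h); (1,5,g); (2,1,h); (4,1,h); (4,1,k)
branch 2 (rule r4):
nodes: 0:q, 2:q, 3:q, 4:p, 5:p
edges: (3,0,g); (3,2,h); (4,3,g); (5,4,g)


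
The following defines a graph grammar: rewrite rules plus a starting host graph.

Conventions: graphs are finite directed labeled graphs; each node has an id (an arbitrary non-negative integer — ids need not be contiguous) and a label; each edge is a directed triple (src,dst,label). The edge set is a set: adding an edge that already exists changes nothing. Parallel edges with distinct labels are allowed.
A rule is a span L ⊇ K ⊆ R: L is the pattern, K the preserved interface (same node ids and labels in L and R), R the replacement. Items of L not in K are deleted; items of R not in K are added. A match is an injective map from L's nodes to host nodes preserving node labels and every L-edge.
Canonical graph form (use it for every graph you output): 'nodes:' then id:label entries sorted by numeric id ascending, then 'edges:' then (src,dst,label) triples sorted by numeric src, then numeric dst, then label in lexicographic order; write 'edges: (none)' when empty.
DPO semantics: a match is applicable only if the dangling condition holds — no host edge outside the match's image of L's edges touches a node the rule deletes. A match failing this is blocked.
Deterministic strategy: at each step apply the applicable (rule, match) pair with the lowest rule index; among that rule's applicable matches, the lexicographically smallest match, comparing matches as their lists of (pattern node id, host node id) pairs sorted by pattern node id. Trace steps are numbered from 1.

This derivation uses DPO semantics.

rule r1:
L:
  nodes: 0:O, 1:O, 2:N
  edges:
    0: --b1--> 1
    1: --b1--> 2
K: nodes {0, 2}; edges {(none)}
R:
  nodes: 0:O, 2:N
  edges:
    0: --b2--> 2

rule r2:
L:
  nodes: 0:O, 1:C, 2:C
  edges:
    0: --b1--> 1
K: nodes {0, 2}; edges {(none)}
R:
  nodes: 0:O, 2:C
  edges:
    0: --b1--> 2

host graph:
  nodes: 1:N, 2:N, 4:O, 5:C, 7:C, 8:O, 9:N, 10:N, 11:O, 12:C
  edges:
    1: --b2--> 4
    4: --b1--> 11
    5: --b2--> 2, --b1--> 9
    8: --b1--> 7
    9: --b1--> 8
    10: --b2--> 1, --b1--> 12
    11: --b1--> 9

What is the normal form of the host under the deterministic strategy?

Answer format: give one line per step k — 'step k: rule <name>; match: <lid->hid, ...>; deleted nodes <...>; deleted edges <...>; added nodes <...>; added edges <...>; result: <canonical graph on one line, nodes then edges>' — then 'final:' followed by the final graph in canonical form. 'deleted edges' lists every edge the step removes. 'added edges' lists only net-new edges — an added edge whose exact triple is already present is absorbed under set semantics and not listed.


step 1: rule r1; match: 0->4, 1->11, 2->9; deleted nodes 11; deleted edges (4,11,b1); (11,9,b1); added nodes (none); added edges (4,9,b2); result: nodes: 1:N, 2:N, 4:O, 5:C, 7:C, 8:O, 9:N, 10:N, 12:C edges: (1,4,b2); (4,9,b2); (5,2,b2); (5,9,b1); (8,7,b1); (9,8,b1); (10,1,b2); (10,12,b1)
step 2: rule r2; match: 0->8, 1->7, 2->5; deleted nodes 7; deleted edges (8,7,b1); added nodes (none); added edges (8,5,b1); result: nodes: 1:N, 2:N, 4:O, 5:C, 8:O, 9:N, 10:N, 12:C edges: (1,4,b2); (4,9,b2); (5,2,b2); (5,9,b1); (8,5,b1); (9,8,b1); (10,1,b2); (10,12,b1)
final:
nodes: 1:N, 2:N, 4:O, 5:C, 8:O, 9:N, 10:N, 12:C
edges: (1,4,b2); (4,9,b2); (5,2,b2); (5,9,b1); (8,5,b1); (9,8,b1); (10,1,b2); (10,12,b1)


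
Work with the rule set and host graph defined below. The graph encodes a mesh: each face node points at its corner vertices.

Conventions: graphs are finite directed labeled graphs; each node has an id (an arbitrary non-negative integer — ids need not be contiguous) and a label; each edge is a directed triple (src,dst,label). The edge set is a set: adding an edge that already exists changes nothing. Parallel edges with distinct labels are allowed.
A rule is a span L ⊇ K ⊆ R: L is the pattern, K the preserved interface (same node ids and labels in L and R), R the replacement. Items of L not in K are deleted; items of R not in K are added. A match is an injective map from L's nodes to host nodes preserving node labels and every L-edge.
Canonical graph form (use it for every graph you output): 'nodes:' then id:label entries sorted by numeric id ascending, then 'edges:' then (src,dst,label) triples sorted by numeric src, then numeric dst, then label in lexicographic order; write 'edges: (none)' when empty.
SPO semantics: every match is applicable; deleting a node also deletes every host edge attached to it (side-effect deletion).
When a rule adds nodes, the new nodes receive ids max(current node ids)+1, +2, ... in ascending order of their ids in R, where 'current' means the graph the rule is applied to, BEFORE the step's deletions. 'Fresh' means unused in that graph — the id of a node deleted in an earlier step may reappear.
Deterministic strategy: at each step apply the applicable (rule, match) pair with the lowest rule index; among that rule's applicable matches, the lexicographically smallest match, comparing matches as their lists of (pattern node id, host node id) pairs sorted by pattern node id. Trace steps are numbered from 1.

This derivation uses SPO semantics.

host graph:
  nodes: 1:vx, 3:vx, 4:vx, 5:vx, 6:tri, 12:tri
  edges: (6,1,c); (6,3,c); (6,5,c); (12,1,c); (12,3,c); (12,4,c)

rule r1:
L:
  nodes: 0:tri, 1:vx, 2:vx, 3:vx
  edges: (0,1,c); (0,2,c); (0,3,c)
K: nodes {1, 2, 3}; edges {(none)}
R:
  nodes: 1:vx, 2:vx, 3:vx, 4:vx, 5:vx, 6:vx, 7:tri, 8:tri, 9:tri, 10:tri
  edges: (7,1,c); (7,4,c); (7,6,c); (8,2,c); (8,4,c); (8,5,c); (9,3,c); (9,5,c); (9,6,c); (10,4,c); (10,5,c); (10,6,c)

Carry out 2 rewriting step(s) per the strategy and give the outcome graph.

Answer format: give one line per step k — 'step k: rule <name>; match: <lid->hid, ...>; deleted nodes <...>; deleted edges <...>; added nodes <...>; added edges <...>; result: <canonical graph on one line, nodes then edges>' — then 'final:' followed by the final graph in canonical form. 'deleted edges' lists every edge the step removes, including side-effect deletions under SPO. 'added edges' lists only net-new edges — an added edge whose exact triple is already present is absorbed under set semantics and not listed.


step 1: rule r1; match: 0->6, 1->1, 2->3, 3->5; deleted nodes 6; deleted edges (6,1,c); (6,3,c); (6,5,c); added nodes 13, 14, 15, 16, 17, 18, 19; added edges (16,1,c); (16,13,c); (16,15,c); (17,3,c); (17,13,c); (17,14,c); (18,5,c); (18,14,c); (18,15,c); (19,13,c); (19,14,c); (19,15,c); result: nodes: 1:vx, 3:vx, 4:vx, 5:vx, 12:tri, 13:vx, 14:vx, 15:vx, 16:tri, 17:tri, 18:tri, 19:tri edges: (12,1,c); (12,3,c); (12,4,c); (16,1,c); (16,13,c); (16,15,c); (17,3,c); (17,13,c); (17,14,c); (18,5,c); (18,14,c); (18,15,c); (19,13,c); (19,14,c); (19,15,c)
step 2: rule r1; match: 0->12, 1->1, 2->3, 3->4; deleted nodes 12; deleted edges (12,1,c); (12,3,c); (12,4,c); added nodes 20, 21, 22, 23, 24, 25, 26; added edges (23,1,c); (23,20,c); (23,22,c); (24,3,c); (24,20,c); (24,21,c); (25,4,c); (25,21,c); (25,22,c); (26,20,c); (26,21,c); (26,22,c); result: nodes: 1:vx, 3:vx, 4:vx, 5:vx, 13:vx, 14:vx, 15:vx, 16:tri, 17:tri, 18:tri, 19:tri, 20:vx, 21:vx, 22:vx, 23:tri, 24:tri, 25:tri, 26:tri edges: (16,1,c); (16,13,c); (16,15,c); (17,3,c); (17,13,c); (17,14,c); (18,5,c); (18,14,c); (18,15,c); (19,13,c); (19,14,c); (19,15,c); (23,1,c); (23,20,c); (23,22,c); (24,3,c); (24,20,c); (24,21,c); (25,4,c); (25,21,c); (25,22,c); (26,20,c); (26,21,c); (26,22,c)
final:
nodes: 1:vx, 3:vx, 4:vx, 5:vx, 13:vx, 14:vx, 15:vx, 16:tri, 17:tri, 18:tri, 19:tri, 20:vx, 21:vx, 22:vx, 23:tri, 24:tri, 25:tri, 26:tri
edges: (16,1,c); (16,13,c); (16,15,c); (17,3,c); (17,13,c); (17,14,c); (18,5,c); (18,14,c); (18,15,c); (19,13,c); (19,14,c); (19,15,c); (23,1,c); (23,20,c); (23,22,c); (24,3,c); (24,20,c); (24,21,c); (25,4,c); (25,21,c); (25,22,c); (26,20,c); (26,21,c); (26,22,c)


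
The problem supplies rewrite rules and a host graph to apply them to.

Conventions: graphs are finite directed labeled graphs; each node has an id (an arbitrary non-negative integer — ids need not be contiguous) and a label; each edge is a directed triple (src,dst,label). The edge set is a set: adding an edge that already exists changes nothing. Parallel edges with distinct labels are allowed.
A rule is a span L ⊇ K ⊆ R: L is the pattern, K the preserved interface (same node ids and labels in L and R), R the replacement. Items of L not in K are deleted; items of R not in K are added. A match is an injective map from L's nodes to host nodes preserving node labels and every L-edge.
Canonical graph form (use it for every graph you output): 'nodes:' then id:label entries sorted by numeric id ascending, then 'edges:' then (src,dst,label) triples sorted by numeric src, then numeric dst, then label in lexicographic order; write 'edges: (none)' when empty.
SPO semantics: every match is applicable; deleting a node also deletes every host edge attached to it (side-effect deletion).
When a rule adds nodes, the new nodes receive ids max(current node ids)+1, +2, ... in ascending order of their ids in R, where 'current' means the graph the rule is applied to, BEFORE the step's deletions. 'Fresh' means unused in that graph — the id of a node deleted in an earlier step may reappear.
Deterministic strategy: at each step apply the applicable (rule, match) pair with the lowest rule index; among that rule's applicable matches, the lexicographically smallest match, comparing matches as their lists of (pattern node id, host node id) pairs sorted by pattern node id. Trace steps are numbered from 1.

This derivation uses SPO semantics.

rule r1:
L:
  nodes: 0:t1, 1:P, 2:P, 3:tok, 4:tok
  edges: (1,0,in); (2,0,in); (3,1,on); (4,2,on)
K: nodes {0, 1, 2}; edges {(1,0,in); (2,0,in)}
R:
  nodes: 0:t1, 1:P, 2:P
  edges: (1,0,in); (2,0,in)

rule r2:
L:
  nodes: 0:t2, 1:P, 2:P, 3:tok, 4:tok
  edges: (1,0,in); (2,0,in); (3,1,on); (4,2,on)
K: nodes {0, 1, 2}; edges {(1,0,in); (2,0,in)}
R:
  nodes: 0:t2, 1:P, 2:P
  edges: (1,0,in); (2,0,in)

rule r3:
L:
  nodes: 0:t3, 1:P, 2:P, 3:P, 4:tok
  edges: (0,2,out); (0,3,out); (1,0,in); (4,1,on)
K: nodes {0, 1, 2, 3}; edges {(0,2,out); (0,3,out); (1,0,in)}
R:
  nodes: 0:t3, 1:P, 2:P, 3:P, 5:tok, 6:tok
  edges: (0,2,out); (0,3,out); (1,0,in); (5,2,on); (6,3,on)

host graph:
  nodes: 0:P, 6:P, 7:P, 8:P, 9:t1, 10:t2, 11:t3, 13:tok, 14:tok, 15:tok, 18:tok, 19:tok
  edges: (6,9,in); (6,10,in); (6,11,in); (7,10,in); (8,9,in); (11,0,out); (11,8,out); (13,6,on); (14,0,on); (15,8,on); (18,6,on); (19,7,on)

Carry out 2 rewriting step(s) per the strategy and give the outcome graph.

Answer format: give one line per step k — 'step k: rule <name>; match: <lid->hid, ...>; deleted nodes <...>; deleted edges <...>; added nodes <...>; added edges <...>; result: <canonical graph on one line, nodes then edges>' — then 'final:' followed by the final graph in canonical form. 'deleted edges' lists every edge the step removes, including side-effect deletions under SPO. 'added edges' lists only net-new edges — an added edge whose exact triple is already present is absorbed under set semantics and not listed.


step 1: rule r1; match: 0->9, 1->6, 2->8, 3->13, 4->15; deleted nodes 13, 15; deleted edges (13,6,on); (15,8,on); added nodes (none); added edges (none); result: nodes: 0:P, 6:P, 7:P, 8:P, 9:t1, 10:t2, 11:t3, 14:tok, 18:tok, 19:tok edges: (6,9,in); (6,10,in); (6,11,in); (7,10,in); (8,9,in); (11,0,out); (11,8,out); (14,0,on); (18,6,on); (19,7,on)
step 2: rule r2; match: 0->10, 1->6, 2->7, 3->18, 4->19; deleted nodes 18, 19; deleted edges (18,6,on); (19,7,on); added nodes (none); added edges (none); result: nodes: 0:P, 6:P, 7:P, 8:P, 9:t1, 10:t2, 11:t3, 14:tok edges: (6,9,in); (6,10,in); (6,11,in); (7,10,in); (8,9,in); (11,0,out); (11,8,out); (14,0,on)
final:
nodes: 0:P, 6:P, 7:P, 8:P, 9:t1, 10:t2, 11:t3, 14:tok
edges: (6,9,in); (6,10,in); (6,11,in); (7,10,in); (8,9,in); (11,0,out); (11,8,out); (14,0,on)


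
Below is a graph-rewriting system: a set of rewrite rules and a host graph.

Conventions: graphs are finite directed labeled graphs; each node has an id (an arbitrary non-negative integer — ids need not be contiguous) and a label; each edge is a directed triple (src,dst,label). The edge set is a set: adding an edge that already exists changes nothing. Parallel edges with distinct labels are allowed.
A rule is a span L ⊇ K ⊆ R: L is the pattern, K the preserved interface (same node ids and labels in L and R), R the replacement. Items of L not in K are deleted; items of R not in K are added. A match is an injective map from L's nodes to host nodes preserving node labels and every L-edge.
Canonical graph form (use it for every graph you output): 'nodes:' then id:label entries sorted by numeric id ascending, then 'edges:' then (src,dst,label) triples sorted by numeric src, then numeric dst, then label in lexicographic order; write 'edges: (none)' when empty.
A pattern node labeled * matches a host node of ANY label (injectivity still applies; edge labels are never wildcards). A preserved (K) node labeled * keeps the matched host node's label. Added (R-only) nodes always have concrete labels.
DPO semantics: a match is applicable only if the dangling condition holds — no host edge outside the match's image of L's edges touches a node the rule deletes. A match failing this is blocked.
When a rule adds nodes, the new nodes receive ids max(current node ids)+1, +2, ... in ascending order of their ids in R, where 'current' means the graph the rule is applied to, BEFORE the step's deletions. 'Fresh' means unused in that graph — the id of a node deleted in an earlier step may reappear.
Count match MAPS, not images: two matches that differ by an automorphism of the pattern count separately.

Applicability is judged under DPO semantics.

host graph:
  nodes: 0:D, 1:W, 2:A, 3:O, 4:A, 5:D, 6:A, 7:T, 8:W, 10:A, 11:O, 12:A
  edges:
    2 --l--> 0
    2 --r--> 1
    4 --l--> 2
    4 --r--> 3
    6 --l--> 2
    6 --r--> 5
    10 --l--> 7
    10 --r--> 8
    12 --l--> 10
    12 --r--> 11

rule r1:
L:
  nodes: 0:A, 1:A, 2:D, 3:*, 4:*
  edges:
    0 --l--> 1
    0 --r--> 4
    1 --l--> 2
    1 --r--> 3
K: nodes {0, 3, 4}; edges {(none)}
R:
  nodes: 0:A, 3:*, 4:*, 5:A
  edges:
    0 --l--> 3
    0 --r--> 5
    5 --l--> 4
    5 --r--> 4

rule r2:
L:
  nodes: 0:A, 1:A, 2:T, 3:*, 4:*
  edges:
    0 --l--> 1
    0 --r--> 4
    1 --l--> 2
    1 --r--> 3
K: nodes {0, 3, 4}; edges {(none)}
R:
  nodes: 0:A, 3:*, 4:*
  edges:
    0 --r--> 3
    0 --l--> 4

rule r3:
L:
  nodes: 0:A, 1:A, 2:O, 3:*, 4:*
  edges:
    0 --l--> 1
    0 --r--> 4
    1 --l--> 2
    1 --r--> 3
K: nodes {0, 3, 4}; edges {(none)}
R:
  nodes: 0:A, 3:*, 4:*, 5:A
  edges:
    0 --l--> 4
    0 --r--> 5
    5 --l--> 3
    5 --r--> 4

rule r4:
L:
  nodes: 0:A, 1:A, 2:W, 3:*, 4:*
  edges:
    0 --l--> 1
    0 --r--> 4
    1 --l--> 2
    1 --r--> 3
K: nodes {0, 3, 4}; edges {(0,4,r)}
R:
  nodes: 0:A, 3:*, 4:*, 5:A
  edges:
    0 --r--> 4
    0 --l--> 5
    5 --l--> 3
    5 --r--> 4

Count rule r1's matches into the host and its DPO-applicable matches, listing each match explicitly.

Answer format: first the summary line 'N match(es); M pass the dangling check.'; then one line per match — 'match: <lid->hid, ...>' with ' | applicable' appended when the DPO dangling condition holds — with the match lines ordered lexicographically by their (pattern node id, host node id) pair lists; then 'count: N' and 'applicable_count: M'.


2 match(es); 0 pass the dangling check.
match: 0->4, 1->2, 2->0, 3->1, 4->3
match: 0->6, 1->2, 2->0, 3->1, 4->5
count: 2
applicable_count: 0


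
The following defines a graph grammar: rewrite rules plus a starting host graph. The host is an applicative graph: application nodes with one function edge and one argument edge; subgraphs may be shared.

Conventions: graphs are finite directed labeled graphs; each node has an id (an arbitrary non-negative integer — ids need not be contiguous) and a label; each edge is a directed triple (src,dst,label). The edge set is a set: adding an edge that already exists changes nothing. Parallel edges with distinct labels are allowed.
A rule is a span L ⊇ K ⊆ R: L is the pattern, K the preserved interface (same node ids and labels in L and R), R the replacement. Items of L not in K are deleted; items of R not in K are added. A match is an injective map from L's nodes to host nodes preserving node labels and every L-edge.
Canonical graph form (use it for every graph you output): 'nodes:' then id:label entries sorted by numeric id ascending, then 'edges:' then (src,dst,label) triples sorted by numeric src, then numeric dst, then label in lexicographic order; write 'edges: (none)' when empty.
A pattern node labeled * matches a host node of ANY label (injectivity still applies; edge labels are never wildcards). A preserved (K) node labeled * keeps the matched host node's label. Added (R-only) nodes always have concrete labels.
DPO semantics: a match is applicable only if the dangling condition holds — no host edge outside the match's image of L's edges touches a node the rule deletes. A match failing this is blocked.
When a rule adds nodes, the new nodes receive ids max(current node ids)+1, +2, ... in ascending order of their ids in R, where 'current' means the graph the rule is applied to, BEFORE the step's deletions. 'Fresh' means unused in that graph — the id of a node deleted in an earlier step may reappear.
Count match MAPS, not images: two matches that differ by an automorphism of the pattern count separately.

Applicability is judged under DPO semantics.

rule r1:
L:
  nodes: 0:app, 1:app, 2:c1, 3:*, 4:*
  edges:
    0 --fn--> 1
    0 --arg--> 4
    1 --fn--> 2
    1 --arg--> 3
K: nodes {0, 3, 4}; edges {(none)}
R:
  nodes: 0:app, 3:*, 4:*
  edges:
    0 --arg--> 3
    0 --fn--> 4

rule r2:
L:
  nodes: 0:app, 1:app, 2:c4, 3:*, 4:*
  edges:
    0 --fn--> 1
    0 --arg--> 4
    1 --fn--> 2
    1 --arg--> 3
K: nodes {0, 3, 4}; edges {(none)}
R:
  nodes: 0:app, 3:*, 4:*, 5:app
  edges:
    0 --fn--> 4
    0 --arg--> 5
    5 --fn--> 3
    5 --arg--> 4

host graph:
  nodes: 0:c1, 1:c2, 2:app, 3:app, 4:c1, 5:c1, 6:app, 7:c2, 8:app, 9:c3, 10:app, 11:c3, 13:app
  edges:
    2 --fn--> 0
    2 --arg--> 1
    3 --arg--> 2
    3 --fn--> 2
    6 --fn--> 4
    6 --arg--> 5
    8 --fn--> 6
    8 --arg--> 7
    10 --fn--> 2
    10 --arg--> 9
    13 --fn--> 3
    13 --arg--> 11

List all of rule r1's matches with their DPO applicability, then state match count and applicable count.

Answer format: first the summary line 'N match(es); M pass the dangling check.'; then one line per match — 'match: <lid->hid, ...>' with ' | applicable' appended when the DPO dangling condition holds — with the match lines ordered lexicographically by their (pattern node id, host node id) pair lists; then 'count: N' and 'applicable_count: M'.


2 match(es); 1 pass the dangling check.
match: 0->8, 1->6, 2->4, 3->5, 4->7 | applicable
match: 0->10, 1->2, 2->0, 3->1, 4->9
count: 2
applicable_count: 1


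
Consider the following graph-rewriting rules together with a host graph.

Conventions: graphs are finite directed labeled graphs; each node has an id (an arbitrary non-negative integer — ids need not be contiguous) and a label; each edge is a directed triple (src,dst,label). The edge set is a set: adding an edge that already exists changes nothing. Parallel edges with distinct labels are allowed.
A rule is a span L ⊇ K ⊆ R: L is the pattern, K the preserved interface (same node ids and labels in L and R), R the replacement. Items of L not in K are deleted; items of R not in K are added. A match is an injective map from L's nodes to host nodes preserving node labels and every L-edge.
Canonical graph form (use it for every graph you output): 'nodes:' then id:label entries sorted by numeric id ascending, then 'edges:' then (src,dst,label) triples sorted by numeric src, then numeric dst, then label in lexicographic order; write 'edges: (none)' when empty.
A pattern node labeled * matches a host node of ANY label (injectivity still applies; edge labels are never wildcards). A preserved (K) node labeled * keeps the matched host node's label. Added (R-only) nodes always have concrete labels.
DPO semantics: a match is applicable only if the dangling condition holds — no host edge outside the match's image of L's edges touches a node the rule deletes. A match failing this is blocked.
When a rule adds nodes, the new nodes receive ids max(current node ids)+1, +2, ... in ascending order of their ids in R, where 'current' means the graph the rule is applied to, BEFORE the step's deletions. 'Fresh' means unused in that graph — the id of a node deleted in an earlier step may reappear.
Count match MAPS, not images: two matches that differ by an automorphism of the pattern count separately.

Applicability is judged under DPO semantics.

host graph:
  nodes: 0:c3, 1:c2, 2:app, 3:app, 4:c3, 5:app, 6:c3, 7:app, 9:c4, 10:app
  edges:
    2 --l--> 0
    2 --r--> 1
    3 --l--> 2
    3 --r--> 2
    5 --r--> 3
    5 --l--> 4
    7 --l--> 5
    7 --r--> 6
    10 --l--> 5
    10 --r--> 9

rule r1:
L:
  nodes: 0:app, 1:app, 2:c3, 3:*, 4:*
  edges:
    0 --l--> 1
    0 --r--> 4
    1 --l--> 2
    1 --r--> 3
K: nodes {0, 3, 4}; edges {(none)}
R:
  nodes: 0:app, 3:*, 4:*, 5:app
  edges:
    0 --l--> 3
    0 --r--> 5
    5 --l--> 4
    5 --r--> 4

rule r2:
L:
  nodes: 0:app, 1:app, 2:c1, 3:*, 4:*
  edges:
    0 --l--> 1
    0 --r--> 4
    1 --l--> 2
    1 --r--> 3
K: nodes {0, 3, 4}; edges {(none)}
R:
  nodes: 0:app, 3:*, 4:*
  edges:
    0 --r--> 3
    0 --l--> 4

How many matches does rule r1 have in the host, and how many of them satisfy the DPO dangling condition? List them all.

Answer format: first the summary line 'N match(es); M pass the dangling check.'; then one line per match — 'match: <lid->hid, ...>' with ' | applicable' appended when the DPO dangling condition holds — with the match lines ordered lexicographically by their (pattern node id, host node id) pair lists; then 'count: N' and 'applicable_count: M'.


2 match(es); 0 pass the dangling check.
match: 0->7, 1->5, 2->4, 3->3, 4->6
match: 0->10, 1->5, 2->4, 3->3, 4->9
count: 2
applicable_count: 0


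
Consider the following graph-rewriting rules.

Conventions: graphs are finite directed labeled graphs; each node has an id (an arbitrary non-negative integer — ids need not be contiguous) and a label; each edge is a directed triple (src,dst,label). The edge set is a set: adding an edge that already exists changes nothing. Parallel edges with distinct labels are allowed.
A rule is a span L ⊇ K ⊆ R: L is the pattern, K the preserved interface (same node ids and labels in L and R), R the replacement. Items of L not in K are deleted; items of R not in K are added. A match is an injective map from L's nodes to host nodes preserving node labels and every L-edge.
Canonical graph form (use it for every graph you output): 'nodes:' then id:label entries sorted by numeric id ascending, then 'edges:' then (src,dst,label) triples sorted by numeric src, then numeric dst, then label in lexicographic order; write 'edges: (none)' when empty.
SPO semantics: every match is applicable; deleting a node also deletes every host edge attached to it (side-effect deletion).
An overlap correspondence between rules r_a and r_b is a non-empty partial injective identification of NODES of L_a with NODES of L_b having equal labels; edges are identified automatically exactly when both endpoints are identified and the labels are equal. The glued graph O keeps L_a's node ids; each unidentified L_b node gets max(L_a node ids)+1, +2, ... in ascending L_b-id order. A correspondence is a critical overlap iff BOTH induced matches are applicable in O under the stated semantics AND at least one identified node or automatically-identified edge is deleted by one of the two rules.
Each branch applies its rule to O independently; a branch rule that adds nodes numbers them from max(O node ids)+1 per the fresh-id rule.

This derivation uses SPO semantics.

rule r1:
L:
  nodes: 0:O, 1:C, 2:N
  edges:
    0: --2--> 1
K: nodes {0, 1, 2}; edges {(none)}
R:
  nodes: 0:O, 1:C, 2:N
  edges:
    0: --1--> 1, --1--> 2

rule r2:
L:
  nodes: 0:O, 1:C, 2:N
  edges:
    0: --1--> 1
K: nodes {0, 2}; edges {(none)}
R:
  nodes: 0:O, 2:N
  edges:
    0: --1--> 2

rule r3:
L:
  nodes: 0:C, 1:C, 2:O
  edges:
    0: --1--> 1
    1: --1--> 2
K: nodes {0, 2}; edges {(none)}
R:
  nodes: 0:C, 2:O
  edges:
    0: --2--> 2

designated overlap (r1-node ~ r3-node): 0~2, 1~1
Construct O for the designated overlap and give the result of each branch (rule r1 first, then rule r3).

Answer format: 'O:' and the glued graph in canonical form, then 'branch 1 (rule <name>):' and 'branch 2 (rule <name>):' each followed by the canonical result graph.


O:
nodes: 0:O, 1:C, 2:N, 3:C
edges: (0,1,2); (1,0,1); (3,1,1)
branch 1 (rule r1):
nodes: 0:O, 1:C, 2:N, 3:C
edges: (0,1,1); (0,2,1); (1,0,1); (3,1,1)
branch 2 (rule r3):
nodes: 0:O, 2:N, 3:C
edges: (3,0,2)


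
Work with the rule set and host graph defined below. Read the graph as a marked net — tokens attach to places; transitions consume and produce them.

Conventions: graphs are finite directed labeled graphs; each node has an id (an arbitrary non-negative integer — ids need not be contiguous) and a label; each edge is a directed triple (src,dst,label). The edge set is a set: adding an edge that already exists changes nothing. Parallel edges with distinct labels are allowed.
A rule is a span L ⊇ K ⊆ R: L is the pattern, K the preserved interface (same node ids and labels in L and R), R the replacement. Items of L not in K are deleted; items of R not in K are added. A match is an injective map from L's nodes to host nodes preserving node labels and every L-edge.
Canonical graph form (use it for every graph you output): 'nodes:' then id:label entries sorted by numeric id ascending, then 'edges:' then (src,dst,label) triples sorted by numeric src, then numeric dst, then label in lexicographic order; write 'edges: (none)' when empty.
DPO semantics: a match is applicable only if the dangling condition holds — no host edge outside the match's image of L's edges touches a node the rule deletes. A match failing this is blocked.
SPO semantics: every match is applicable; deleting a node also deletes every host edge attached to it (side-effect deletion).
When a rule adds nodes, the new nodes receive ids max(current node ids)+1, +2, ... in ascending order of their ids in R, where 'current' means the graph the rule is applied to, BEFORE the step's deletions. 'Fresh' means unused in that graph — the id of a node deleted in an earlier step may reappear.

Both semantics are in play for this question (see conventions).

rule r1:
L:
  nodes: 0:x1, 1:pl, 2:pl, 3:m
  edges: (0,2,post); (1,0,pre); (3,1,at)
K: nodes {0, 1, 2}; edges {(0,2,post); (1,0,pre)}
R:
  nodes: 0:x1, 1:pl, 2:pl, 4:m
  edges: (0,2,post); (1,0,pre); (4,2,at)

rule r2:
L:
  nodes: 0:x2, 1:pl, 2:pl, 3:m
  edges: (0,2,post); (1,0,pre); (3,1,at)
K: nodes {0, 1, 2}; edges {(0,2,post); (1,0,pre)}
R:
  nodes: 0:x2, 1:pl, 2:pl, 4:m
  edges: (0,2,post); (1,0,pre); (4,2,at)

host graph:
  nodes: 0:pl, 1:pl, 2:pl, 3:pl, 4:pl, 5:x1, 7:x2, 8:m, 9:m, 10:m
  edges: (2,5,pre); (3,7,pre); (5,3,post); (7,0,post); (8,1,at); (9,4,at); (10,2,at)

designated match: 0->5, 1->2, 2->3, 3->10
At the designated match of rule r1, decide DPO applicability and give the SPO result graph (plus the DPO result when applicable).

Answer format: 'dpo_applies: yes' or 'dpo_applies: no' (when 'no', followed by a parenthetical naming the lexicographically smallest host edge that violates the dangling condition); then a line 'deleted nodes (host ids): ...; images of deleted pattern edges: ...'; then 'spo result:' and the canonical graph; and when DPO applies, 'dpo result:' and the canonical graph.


dpo_applies: yes
deleted nodes (host ids): 10; images of deleted pattern edges: (10,2,at)
spo result:
nodes: 0:pl, 1:pl, 2:pl, 3:pl, 4:pl, 5:x1, 7:x2, 8:m, 9:m, 11:m
edges: (2,5,pre); (3,7,pre); (5,3,post); (7,0,post); (8,1,at); (9,4,at); (11,3,at)
dpo result:
nodes: 0:pl, 1:pl, 2:pl, 3:pl, 4:pl, 5:x1, 7:x2, 8:m, 9:m, 11:m
edges: (2,5,pre); (3,7,pre); (5,3,post); (7,0,post); (8,1,at); (9,4,at); (11,3,at)
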